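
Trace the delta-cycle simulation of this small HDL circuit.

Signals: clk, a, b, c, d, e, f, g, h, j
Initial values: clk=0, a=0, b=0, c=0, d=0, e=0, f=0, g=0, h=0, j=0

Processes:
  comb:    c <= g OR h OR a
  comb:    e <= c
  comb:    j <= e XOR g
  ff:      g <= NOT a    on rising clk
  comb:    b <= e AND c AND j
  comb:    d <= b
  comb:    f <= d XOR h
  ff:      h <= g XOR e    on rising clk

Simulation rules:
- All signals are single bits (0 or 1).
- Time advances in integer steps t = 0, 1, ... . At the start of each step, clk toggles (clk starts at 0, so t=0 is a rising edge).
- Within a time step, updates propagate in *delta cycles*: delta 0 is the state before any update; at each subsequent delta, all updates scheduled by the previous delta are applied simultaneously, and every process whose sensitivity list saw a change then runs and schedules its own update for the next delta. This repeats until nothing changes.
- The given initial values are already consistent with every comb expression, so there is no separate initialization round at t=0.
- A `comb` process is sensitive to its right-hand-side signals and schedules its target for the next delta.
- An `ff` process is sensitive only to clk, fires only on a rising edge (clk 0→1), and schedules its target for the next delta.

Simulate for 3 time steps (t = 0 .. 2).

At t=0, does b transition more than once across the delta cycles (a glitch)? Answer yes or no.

yes

t=0 Δ0: j=0 d=0 clk=0 c=0 f=0 a=0 g=0 b=0 e=0 h=0
  Δ1: clk:0→1
  Δ2: g:0→1
  Δ3: j:0→1, c:0→1
  Δ4: e:0→1
  Δ5: j:1→0, b:0→1
  Δ6: d:0→1, b:1→0
  Δ7: d:1→0, f:0→1
  Δ8: f:1→0
  (8Δ to stable)
t=1 Δ0: j=0 d=0 clk=1 c=1 f=0 a=0 g=1 b=0 e=1 h=0
  Δ1: clk:1→0
  (1Δ to stable)
t=2 Δ0: j=0 d=0 clk=0 c=1 f=0 a=0 g=1 b=0 e=1 h=0
  Δ1: clk:0→1
  (1Δ to stable)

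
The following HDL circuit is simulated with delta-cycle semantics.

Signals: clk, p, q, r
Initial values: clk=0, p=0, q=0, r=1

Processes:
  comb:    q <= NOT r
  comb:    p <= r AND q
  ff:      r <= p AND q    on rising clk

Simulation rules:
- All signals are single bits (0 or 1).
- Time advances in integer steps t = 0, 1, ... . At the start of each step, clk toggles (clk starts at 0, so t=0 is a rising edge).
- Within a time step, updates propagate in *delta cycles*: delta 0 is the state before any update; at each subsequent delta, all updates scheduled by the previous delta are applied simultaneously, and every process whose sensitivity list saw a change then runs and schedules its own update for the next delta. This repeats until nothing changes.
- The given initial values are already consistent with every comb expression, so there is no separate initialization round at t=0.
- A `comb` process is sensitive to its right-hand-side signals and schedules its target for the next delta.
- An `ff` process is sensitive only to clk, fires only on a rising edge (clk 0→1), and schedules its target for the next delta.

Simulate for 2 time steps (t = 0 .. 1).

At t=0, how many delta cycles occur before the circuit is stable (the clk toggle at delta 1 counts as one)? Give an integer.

3

t=0 Δ0: r=1 clk=0 p=0 q=0
  Δ1: clk:0→1
  Δ2: r:1→0
  Δ3: q:0→1
  (3Δ to stable)
t=1 Δ0: r=0 clk=1 p=0 q=1
  Δ1: clk:1→0
  (1Δ to stable)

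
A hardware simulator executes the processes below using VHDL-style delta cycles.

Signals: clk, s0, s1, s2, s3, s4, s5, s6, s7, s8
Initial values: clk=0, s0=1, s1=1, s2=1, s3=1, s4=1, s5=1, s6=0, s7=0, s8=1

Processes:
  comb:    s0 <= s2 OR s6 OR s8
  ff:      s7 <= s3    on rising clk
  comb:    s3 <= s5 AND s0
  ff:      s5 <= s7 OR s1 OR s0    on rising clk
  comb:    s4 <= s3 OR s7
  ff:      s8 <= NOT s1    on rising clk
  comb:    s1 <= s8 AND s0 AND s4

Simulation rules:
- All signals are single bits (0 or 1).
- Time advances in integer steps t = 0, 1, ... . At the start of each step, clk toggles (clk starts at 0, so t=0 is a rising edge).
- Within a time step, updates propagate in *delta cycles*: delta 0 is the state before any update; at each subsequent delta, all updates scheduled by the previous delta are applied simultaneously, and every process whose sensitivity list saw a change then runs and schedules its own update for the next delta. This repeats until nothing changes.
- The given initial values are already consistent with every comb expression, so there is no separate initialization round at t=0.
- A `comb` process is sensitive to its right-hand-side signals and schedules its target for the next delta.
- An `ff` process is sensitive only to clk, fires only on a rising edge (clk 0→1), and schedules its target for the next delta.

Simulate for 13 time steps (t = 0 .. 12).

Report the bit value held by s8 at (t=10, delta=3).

t=0 Δ0: s0=1 s4=1 s6=0 clk=0 s5=1 s8=1 s7=0 s2=1 s1=1 s3=1
  Δ1: clk:0→1
  Δ2: s8:1→0, s7:0→1
  Δ3: s1:1→0
  (3Δ to stable)
t=1 Δ0: s0=1 s4=1 s6=0 clk=1 s5=1 s8=0 s7=1 s2=1 s1=0 s3=1
  Δ1: clk:1→0
  (1Δ to stable)
t=2 Δ0: s0=1 s4=1 s6=0 clk=0 s5=1 s8=0 s7=1 s2=1 s1=0 s3=1
  Δ1: clk:0→1
  Δ2: s8:0→1
  Δ3: s1:0→1
  (3Δ to stable)
t=3 Δ0: s0=1 s4=1 s6=0 clk=1 s5=1 s8=1 s7=1 s2=1 s1=1 s3=1
  Δ1: clk:1→0
  (1Δ to stable)
t=4 Δ0: s0=1 s4=1 s6=0 clk=0 s5=1 s8=1 s7=1 s2=1 s1=1 s3=1
  Δ1: clk:0→1
  Δ2: s8:1→0
  Δ3: s1:1→0
  (3Δ to stable)
t=5 Δ0: s0=1 s4=1 s6=0 clk=1 s5=1 s8=0 s7=1 s2=1 s1=0 s3=1
  Δ1: clk:1→0
  (1Δ to stable)
t=6 Δ0: s0=1 s4=1 s6=0 clk=0 s5=1 s8=0 s7=1 s2=1 s1=0 s3=1
  Δ1: clk:0→1
  Δ2: s8:0→1
  Δ3: s1:0→1
  (3Δ to stable)
t=7 Δ0: s0=1 s4=1 s6=0 clk=1 s5=1 s8=1 s7=1 s2=1 s1=1 s3=1
  Δ1: clk:1→0
  (1Δ to stable)
t=8 Δ0: s0=1 s4=1 s6=0 clk=0 s5=1 s8=1 s7=1 s2=1 s1=1 s3=1
  Δ1: clk:0→1
  Δ2: s8:1→0
  Δ3: s1:1→0
  (3Δ to stable)
t=9 Δ0: s0=1 s4=1 s6=0 clk=1 s5=1 s8=0 s7=1 s2=1 s1=0 s3=1
  Δ1: clk:1→0
  (1Δ to stable)
t=10 Δ0: s0=1 s4=1 s6=0 clk=0 s5=1 s8=0 s7=1 s2=1 s1=0 s3=1
  Δ1: clk:0→1
  Δ2: s8:0→1
  Δ3: s1:0→1
  (3Δ to stable)
t=11 Δ0: s0=1 s4=1 s6=0 clk=1 s5=1 s8=1 s7=1 s2=1 s1=1 s3=1
  Δ1: clk:1→0
  (1Δ to stable)
t=12 Δ0: s0=1 s4=1 s6=0 clk=0 s5=1 s8=1 s7=1 s2=1 s1=1 s3=1
  Δ1: clk:0→1
  Δ2: s8:1→0
  Δ3: s1:1→0
  (3Δ to stable)

1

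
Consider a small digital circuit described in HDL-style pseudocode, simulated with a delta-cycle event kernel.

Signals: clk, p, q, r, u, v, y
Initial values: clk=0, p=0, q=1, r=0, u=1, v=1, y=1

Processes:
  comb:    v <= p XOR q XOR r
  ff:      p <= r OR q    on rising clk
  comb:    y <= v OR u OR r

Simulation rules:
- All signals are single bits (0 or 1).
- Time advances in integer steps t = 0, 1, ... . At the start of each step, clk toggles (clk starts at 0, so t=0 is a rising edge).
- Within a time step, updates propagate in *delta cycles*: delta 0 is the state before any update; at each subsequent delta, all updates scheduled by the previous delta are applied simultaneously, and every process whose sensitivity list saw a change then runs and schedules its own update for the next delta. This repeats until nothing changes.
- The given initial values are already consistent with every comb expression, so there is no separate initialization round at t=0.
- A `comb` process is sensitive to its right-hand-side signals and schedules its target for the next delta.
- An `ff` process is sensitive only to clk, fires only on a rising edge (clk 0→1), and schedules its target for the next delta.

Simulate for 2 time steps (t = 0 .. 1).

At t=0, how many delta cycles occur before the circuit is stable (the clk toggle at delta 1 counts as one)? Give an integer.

3

t0.Δ0 u=1 y=1 q=1 v=1 clk=0 r=0 p=0
t0.Δ1 u=1 y=1 q=1 v=1 clk=1 r=0 p=0
t0.Δ2 u=1 y=1 q=1 v=1 clk=1 r=0 p=1
t0.Δ3 u=1 y=1 q=1 v=0 clk=1 r=0 p=1
t1.Δ0 u=1 y=1 q=1 v=0 clk=1 r=0 p=1
t1.Δ1 u=1 y=1 q=1 v=0 clk=0 r=0 p=1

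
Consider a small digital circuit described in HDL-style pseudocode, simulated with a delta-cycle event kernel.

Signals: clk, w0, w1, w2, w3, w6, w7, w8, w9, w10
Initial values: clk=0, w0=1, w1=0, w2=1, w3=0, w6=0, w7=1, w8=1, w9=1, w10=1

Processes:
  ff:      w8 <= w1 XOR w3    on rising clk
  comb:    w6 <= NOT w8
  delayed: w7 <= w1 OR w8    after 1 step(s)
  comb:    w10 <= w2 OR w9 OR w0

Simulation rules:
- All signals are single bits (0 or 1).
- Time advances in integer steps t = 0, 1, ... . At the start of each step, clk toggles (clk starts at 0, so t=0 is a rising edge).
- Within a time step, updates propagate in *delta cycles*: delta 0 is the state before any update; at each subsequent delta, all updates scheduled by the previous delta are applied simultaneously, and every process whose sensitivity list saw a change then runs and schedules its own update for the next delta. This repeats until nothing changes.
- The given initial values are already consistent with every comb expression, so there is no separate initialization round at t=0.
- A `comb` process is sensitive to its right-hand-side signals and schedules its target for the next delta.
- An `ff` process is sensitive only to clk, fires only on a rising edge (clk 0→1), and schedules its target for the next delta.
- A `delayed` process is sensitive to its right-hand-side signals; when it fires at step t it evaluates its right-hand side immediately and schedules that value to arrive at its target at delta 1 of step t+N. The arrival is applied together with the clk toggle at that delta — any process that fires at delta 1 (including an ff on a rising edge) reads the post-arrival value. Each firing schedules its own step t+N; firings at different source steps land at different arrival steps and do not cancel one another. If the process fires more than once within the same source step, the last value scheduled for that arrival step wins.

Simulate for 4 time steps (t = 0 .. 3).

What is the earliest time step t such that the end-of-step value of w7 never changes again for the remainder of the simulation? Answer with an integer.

t0.Δ0 w8=1 w3=0 w9=1 w7=1 w10=1 w0=1 clk=0 w1=0 w6=0 w2=1
t0.Δ1 w8=1 w3=0 w9=1 w7=1 w10=1 w0=1 clk=1 w1=0 w6=0 w2=1
t0.Δ2 w8=0 w3=0 w9=1 w7=1 w10=1 w0=1 clk=1 w1=0 w6=0 w2=1
t0.Δ3 w8=0 w3=0 w9=1 w7=1 w10=1 w0=1 clk=1 w1=0 w6=1 w2=1
t1.Δ0 w8=0 w3=0 w9=1 w7=1 w10=1 w0=1 clk=1 w1=0 w6=1 w2=1
t1.Δ1 w8=0 w3=0 w9=1 w7=0 w10=1 w0=1 clk=0 w1=0 w6=1 w2=1
t2.Δ0 w8=0 w3=0 w9=1 w7=0 w10=1 w0=1 clk=0 w1=0 w6=1 w2=1
t2.Δ1 w8=0 w3=0 w9=1 w7=0 w10=1 w0=1 clk=1 w1=0 w6=1 w2=1
t3.Δ0 w8=0 w3=0 w9=1 w7=0 w10=1 w0=1 clk=1 w1=0 w6=1 w2=1
t3.Δ1 w8=0 w3=0 w9=1 w7=0 w10=1 w0=1 clk=0 w1=0 w6=1 w2=1

1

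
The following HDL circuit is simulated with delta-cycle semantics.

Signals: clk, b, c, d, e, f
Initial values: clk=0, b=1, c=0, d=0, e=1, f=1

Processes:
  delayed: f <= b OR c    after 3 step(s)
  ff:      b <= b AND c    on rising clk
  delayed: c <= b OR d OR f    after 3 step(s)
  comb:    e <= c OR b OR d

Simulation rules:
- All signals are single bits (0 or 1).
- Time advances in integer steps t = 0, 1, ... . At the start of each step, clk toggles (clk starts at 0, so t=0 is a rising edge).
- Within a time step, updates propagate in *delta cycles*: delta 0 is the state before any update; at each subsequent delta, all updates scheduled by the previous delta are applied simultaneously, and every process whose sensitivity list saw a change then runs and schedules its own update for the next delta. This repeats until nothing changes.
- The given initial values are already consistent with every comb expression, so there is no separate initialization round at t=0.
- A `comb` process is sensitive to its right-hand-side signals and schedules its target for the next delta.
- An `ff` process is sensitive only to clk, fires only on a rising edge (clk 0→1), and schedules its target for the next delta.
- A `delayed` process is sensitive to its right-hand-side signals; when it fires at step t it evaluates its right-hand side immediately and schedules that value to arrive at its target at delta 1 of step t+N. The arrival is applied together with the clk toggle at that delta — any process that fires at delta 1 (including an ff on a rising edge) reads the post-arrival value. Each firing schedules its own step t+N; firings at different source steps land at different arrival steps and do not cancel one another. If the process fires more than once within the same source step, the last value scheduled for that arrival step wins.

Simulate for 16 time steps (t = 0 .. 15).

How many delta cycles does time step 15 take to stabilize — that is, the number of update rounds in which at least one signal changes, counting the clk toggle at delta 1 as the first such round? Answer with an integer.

2

[bits: f,b,d,e,c,clk]
t=0: Δ0=110100 Δ1=110101 Δ2=100101 Δ3=100001 | 3Δ
t=1: Δ0=100001 Δ1=100000 | 1Δ
t=2: Δ0=100000 Δ1=100001 | 1Δ
t=3: Δ0=100001 Δ1=000010 Δ2=000110 | 2Δ
t=4: Δ0=000110 Δ1=000111 | 1Δ
t=5: Δ0=000111 Δ1=000110 | 1Δ
t=6: Δ0=000110 Δ1=100101 Δ2=100001 | 2Δ
t=7: Δ0=100001 Δ1=100000 | 1Δ
t=8: Δ0=100000 Δ1=100001 | 1Δ
t=9: Δ0=100001 Δ1=000010 Δ2=000110 | 2Δ
t=10: Δ0=000110 Δ1=000111 | 1Δ
t=11: Δ0=000111 Δ1=000110 | 1Δ
t=12: Δ0=000110 Δ1=100101 Δ2=100001 | 2Δ
t=13: Δ0=100001 Δ1=100000 | 1Δ
t=14: Δ0=100000 Δ1=100001 | 1Δ
t=15: Δ0=100001 Δ1=000010 Δ2=000110 | 2Δ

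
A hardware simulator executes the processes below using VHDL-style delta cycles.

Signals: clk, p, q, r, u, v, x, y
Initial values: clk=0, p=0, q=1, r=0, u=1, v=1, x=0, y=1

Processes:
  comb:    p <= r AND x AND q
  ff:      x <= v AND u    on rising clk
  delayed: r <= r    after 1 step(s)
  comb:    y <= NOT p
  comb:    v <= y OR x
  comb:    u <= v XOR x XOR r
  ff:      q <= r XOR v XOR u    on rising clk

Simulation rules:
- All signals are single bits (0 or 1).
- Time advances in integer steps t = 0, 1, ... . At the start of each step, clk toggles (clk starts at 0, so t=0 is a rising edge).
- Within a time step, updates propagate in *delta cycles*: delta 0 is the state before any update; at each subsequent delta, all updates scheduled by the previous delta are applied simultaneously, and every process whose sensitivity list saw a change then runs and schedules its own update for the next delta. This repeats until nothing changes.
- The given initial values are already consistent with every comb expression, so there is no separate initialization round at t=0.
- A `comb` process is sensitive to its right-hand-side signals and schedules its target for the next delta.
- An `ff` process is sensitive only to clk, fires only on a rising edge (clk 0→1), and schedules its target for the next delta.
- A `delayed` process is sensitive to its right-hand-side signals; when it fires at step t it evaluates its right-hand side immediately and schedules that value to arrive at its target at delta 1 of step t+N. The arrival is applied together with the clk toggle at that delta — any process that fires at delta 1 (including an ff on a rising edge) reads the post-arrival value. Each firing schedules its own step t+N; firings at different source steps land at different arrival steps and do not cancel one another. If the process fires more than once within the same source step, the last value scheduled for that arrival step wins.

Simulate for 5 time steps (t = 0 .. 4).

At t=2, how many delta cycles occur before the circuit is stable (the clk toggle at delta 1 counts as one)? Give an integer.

t0.Δ0 r=0 u=1 y=1 v=1 x=0 p=0 q=1 clk=0
t0.Δ1 r=0 u=1 y=1 v=1 x=0 p=0 q=1 clk=1
t0.Δ2 r=0 u=1 y=1 v=1 x=1 p=0 q=0 clk=1
t0.Δ3 r=0 u=0 y=1 v=1 x=1 p=0 q=0 clk=1
t1.Δ0 r=0 u=0 y=1 v=1 x=1 p=0 q=0 clk=1
t1.Δ1 r=0 u=0 y=1 v=1 x=1 p=0 q=0 clk=0
t2.Δ0 r=0 u=0 y=1 v=1 x=1 p=0 q=0 clk=0
t2.Δ1 r=0 u=0 y=1 v=1 x=1 p=0 q=0 clk=1
t2.Δ2 r=0 u=0 y=1 v=1 x=0 p=0 q=1 clk=1
t2.Δ3 r=0 u=1 y=1 v=1 x=0 p=0 q=1 clk=1
t3.Δ0 r=0 u=1 y=1 v=1 x=0 p=0 q=1 clk=1
t3.Δ1 r=0 u=1 y=1 v=1 x=0 p=0 q=1 clk=0
t4.Δ0 r=0 u=1 y=1 v=1 x=0 p=0 q=1 clk=0
t4.Δ1 r=0 u=1 y=1 v=1 x=0 p=0 q=1 clk=1
t4.Δ2 r=0 u=1 y=1 v=1 x=1 p=0 q=0 clk=1
t4.Δ3 r=0 u=0 y=1 v=1 x=1 p=0 q=0 clk=1

3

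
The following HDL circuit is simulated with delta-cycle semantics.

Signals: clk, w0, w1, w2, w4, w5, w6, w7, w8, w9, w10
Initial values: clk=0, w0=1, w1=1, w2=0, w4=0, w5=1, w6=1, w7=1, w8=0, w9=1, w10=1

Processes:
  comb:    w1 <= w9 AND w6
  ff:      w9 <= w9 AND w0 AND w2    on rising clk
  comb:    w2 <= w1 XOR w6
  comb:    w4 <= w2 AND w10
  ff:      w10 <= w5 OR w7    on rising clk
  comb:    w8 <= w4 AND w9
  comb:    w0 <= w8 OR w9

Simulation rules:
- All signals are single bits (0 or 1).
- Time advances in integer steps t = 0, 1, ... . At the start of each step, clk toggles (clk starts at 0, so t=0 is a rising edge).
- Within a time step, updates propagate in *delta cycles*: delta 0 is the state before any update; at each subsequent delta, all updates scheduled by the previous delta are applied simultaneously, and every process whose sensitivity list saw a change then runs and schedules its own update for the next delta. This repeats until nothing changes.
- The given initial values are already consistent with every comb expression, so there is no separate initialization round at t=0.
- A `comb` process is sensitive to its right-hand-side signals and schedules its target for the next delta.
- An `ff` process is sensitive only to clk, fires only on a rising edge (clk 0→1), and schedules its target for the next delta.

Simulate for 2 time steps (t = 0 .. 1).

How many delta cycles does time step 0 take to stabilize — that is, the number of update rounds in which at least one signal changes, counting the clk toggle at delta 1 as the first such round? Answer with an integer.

t0.Δ0 w8=0 w6=1 w7=1 w9=1 w5=1 w0=1 w1=1 w4=0 w10=1 clk=0 w2=0
t0.Δ1 w8=0 w6=1 w7=1 w9=1 w5=1 w0=1 w1=1 w4=0 w10=1 clk=1 w2=0
t0.Δ2 w8=0 w6=1 w7=1 w9=0 w5=1 w0=1 w1=1 w4=0 w10=1 clk=1 w2=0
t0.Δ3 w8=0 w6=1 w7=1 w9=0 w5=1 w0=0 w1=0 w4=0 w10=1 clk=1 w2=0
t0.Δ4 w8=0 w6=1 w7=1 w9=0 w5=1 w0=0 w1=0 w4=0 w10=1 clk=1 w2=1
t0.Δ5 w8=0 w6=1 w7=1 w9=0 w5=1 w0=0 w1=0 w4=1 w10=1 clk=1 w2=1
t1.Δ0 w8=0 w6=1 w7=1 w9=0 w5=1 w0=0 w1=0 w4=1 w10=1 clk=1 w2=1
t1.Δ1 w8=0 w6=1 w7=1 w9=0 w5=1 w0=0 w1=0 w4=1 w10=1 clk=0 w2=1

5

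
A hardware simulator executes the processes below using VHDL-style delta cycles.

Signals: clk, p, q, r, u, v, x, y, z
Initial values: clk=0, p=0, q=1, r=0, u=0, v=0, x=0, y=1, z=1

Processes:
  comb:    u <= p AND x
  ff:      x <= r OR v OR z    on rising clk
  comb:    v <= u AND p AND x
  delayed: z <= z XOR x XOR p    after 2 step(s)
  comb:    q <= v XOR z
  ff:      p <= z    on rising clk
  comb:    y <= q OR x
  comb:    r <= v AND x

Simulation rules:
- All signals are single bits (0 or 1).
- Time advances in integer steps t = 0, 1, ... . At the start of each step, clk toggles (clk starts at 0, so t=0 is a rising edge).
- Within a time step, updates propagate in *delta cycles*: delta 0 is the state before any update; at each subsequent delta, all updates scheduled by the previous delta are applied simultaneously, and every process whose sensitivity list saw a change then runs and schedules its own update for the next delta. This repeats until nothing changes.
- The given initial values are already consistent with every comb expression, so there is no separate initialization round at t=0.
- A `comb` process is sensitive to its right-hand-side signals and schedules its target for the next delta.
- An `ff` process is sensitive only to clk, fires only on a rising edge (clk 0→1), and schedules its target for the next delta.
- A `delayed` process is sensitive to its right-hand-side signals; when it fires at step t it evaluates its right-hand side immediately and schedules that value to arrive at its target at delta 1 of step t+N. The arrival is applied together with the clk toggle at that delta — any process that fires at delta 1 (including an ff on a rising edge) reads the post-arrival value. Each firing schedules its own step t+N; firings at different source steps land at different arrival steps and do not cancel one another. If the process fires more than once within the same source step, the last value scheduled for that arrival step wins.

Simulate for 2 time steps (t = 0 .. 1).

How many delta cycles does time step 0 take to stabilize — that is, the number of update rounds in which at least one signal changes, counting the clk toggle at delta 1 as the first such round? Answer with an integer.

[bits: clk,q,y,v,r,z,x,p,u]
t=0: Δ0=011001000 Δ1=111001000 Δ2=111001110 Δ3=111001111 Δ4=111101111 Δ5=101111111 | 5Δ
t=1: Δ0=101111111 Δ1=001111111 | 1Δ

5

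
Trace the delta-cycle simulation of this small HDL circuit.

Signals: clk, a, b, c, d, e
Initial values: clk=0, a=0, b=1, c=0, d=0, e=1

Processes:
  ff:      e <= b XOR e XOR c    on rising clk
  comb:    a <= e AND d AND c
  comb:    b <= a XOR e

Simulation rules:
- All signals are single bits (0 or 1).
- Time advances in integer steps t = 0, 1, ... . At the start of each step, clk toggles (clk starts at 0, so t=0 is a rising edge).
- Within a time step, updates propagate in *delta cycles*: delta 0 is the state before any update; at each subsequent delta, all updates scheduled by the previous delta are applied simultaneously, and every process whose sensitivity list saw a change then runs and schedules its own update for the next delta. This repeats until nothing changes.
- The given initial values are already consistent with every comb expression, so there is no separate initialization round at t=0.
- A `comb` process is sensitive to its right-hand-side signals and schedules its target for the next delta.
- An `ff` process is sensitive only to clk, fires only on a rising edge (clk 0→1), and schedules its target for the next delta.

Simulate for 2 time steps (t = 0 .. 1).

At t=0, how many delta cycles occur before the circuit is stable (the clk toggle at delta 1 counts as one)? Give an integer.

3

[bits: a,d,b,clk,c,e]
t=0: Δ0=001001 Δ1=001101 Δ2=001100 Δ3=000100 | 3Δ
t=1: Δ0=000100 Δ1=000000 | 1Δ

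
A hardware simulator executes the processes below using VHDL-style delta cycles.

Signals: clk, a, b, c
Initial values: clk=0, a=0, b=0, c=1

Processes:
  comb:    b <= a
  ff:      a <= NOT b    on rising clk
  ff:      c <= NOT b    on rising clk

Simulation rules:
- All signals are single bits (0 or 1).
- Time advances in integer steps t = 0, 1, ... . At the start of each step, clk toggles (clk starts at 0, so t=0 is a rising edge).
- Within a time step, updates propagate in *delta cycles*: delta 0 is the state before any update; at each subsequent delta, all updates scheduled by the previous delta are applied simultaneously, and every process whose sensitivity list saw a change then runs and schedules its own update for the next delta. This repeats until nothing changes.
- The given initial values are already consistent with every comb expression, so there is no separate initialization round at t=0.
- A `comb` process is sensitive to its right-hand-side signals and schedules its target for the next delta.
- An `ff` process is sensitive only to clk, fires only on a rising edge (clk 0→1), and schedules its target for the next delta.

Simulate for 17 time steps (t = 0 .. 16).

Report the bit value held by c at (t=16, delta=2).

1

t=0 Δ0: a=0 b=0 c=1 clk=0
  Δ1: clk:0→1
  Δ2: a:0→1
  Δ3: b:0→1
  (3Δ to stable)
t=1 Δ0: a=1 b=1 c=1 clk=1
  Δ1: clk:1→0
  (1Δ to stable)
t=2 Δ0: a=1 b=1 c=1 clk=0
  Δ1: clk:0→1
  Δ2: a:1→0, c:1→0
  Δ3: b:1→0
  (3Δ to stable)
t=3 Δ0: a=0 b=0 c=0 clk=1
  Δ1: clk:1→0
  (1Δ to stable)
t=4 Δ0: a=0 b=0 c=0 clk=0
  Δ1: clk:0→1
  Δ2: a:0→1, c:0→1
  Δ3: b:0→1
  (3Δ to stable)
t=5 Δ0: a=1 b=1 c=1 clk=1
  Δ1: clk:1→0
  (1Δ to stable)
t=6 Δ0: a=1 b=1 c=1 clk=0
  Δ1: clk:0→1
  Δ2: a:1→0, c:1→0
  Δ3: b:1→0
  (3Δ to stable)
t=7 Δ0: a=0 b=0 c=0 clk=1
  Δ1: clk:1→0
  (1Δ to stable)
t=8 Δ0: a=0 b=0 c=0 clk=0
  Δ1: clk:0→1
  Δ2: a:0→1, c:0→1
  Δ3: b:0→1
  (3Δ to stable)
t=9 Δ0: a=1 b=1 c=1 clk=1
  Δ1: clk:1→0
  (1Δ to stable)
t=10 Δ0: a=1 b=1 c=1 clk=0
  Δ1: clk:0→1
  Δ2: a:1→0, c:1→0
  Δ3: b:1→0
  (3Δ to stable)
t=11 Δ0: a=0 b=0 c=0 clk=1
  Δ1: clk:1→0
  (1Δ to stable)
t=12 Δ0: a=0 b=0 c=0 clk=0
  Δ1: clk:0→1
  Δ2: a:0→1, c:0→1
  Δ3: b:0→1
  (3Δ to stable)
t=13 Δ0: a=1 b=1 c=1 clk=1
  Δ1: clk:1→0
  (1Δ to stable)
t=14 Δ0: a=1 b=1 c=1 clk=0
  Δ1: clk:0→1
  Δ2: a:1→0, c:1→0
  Δ3: b:1→0
  (3Δ to stable)
t=15 Δ0: a=0 b=0 c=0 clk=1
  Δ1: clk:1→0
  (1Δ to stable)
t=16 Δ0: a=0 b=0 c=0 clk=0
  Δ1: clk:0→1
  Δ2: a:0→1, c:0→1
  Δ3: b:0→1
  (3Δ to stable)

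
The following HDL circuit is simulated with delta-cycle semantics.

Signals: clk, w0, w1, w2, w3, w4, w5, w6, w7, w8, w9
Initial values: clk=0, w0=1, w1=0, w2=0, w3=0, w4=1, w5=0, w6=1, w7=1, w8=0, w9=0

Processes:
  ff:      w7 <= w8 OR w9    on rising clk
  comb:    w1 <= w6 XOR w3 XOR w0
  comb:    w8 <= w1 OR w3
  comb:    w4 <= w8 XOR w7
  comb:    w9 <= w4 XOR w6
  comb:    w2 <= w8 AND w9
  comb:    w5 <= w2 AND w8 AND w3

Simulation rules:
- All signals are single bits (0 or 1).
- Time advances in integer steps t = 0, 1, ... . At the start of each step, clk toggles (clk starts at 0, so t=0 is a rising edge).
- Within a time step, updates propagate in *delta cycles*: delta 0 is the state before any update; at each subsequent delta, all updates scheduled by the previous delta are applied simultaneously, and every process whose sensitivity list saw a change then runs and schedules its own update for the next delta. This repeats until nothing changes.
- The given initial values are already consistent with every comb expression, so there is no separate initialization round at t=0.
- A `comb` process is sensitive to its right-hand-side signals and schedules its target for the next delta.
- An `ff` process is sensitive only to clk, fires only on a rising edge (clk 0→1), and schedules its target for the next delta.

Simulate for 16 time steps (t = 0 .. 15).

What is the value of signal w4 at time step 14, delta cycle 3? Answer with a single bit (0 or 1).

1

[bits: w6,w3,w7,w1,w8,w4,w9,w2,w5,w0,clk]
t=0: Δ0=10100100010 Δ1=10100100011 Δ2=10000100011 Δ3=10000000011 Δ4=10000010011 | 4Δ
t=1: Δ0=10000010011 Δ1=10000010010 | 1Δ
t=2: Δ0=10000010010 Δ1=10000010011 Δ2=10100010011 Δ3=10100110011 Δ4=10100100011 | 4Δ
t=3: Δ0=10100100011 Δ1=10100100010 | 1Δ
t=4: Δ0=10100100010 Δ1=10100100011 Δ2=10000100011 Δ3=10000000011 Δ4=10000010011 | 4Δ
t=5: Δ0=10000010011 Δ1=10000010010 | 1Δ
t=6: Δ0=10000010010 Δ1=10000010011 Δ2=10100010011 Δ3=10100110011 Δ4=10100100011 | 4Δ
t=7: Δ0=10100100011 Δ1=10100100010 | 1Δ
t=8: Δ0=10100100010 Δ1=10100100011 Δ2=10000100011 Δ3=10000000011 Δ4=10000010011 | 4Δ
t=9: Δ0=10000010011 Δ1=10000010010 | 1Δ
t=10: Δ0=10000010010 Δ1=10000010011 Δ2=10100010011 Δ3=10100110011 Δ4=10100100011 | 4Δ
t=11: Δ0=10100100011 Δ1=10100100010 | 1Δ
t=12: Δ0=10100100010 Δ1=10100100011 Δ2=10000100011 Δ3=10000000011 Δ4=10000010011 | 4Δ
t=13: Δ0=10000010011 Δ1=10000010010 | 1Δ
t=14: Δ0=10000010010 Δ1=10000010011 Δ2=10100010011 Δ3=10100110011 Δ4=10100100011 | 4Δ
t=15: Δ0=10100100011 Δ1=10100100010 | 1Δ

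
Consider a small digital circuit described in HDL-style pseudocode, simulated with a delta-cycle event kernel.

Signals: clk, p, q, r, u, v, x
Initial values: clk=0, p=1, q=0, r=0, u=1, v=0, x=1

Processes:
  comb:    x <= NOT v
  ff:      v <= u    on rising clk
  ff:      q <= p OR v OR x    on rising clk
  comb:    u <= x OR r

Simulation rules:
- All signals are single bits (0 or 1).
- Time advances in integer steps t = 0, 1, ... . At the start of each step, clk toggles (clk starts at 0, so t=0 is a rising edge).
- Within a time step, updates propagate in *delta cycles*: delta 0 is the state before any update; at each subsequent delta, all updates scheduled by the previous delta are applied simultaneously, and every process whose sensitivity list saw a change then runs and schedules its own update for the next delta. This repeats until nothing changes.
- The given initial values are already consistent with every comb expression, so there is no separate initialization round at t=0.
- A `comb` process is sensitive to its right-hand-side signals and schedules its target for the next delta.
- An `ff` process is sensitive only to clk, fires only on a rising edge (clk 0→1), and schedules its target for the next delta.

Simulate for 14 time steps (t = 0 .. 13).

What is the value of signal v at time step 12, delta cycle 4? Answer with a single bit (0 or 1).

t0.Δ0 u=1 x=1 r=0 q=0 clk=0 p=1 v=0
t0.Δ1 u=1 x=1 r=0 q=0 clk=1 p=1 v=0
t0.Δ2 u=1 x=1 r=0 q=1 clk=1 p=1 v=1
t0.Δ3 u=1 x=0 r=0 q=1 clk=1 p=1 v=1
t0.Δ4 u=0 x=0 r=0 q=1 clk=1 p=1 v=1
t1.Δ0 u=0 x=0 r=0 q=1 clk=1 p=1 v=1
t1.Δ1 u=0 x=0 r=0 q=1 clk=0 p=1 v=1
t2.Δ0 u=0 x=0 r=0 q=1 clk=0 p=1 v=1
t2.Δ1 u=0 x=0 r=0 q=1 clk=1 p=1 v=1
t2.Δ2 u=0 x=0 r=0 q=1 clk=1 p=1 v=0
t2.Δ3 u=0 x=1 r=0 q=1 clk=1 p=1 v=0
t2.Δ4 u=1 x=1 r=0 q=1 clk=1 p=1 v=0
t3.Δ0 u=1 x=1 r=0 q=1 clk=1 p=1 v=0
t3.Δ1 u=1 x=1 r=0 q=1 clk=0 p=1 v=0
t4.Δ0 u=1 x=1 r=0 q=1 clk=0 p=1 v=0
t4.Δ1 u=1 x=1 r=0 q=1 clk=1 p=1 v=0
t4.Δ2 u=1 x=1 r=0 q=1 clk=1 p=1 v=1
t4.Δ3 u=1 x=0 r=0 q=1 clk=1 p=1 v=1
t4.Δ4 u=0 x=0 r=0 q=1 clk=1 p=1 v=1
t5.Δ0 u=0 x=0 r=0 q=1 clk=1 p=1 v=1
t5.Δ1 u=0 x=0 r=0 q=1 clk=0 p=1 v=1
t6.Δ0 u=0 x=0 r=0 q=1 clk=0 p=1 v=1
t6.Δ1 u=0 x=0 r=0 q=1 clk=1 p=1 v=1
t6.Δ2 u=0 x=0 r=0 q=1 clk=1 p=1 v=0
t6.Δ3 u=0 x=1 r=0 q=1 clk=1 p=1 v=0
t6.Δ4 u=1 x=1 r=0 q=1 clk=1 p=1 v=0
t7.Δ0 u=1 x=1 r=0 q=1 clk=1 p=1 v=0
t7.Δ1 u=1 x=1 r=0 q=1 clk=0 p=1 v=0
t8.Δ0 u=1 x=1 r=0 q=1 clk=0 p=1 v=0
t8.Δ1 u=1 x=1 r=0 q=1 clk=1 p=1 v=0
t8.Δ2 u=1 x=1 r=0 q=1 clk=1 p=1 v=1
t8.Δ3 u=1 x=0 r=0 q=1 clk=1 p=1 v=1
t8.Δ4 u=0 x=0 r=0 q=1 clk=1 p=1 v=1
t9.Δ0 u=0 x=0 r=0 q=1 clk=1 p=1 v=1
t9.Δ1 u=0 x=0 r=0 q=1 clk=0 p=1 v=1
t10.Δ0 u=0 x=0 r=0 q=1 clk=0 p=1 v=1
t10.Δ1 u=0 x=0 r=0 q=1 clk=1 p=1 v=1
t10.Δ2 u=0 x=0 r=0 q=1 clk=1 p=1 v=0
t10.Δ3 u=0 x=1 r=0 q=1 clk=1 p=1 v=0
t10.Δ4 u=1 x=1 r=0 q=1 clk=1 p=1 v=0
t11.Δ0 u=1 x=1 r=0 q=1 clk=1 p=1 v=0
t11.Δ1 u=1 x=1 r=0 q=1 clk=0 p=1 v=0
t12.Δ0 u=1 x=1 r=0 q=1 clk=0 p=1 v=0
t12.Δ1 u=1 x=1 r=0 q=1 clk=1 p=1 v=0
t12.Δ2 u=1 x=1 r=0 q=1 clk=1 p=1 v=1
t12.Δ3 u=1 x=0 r=0 q=1 clk=1 p=1 v=1
t12.Δ4 u=0 x=0 r=0 q=1 clk=1 p=1 v=1
t13.Δ0 u=0 x=0 r=0 q=1 clk=1 p=1 v=1
t13.Δ1 u=0 x=0 r=0 q=1 clk=0 p=1 v=1

1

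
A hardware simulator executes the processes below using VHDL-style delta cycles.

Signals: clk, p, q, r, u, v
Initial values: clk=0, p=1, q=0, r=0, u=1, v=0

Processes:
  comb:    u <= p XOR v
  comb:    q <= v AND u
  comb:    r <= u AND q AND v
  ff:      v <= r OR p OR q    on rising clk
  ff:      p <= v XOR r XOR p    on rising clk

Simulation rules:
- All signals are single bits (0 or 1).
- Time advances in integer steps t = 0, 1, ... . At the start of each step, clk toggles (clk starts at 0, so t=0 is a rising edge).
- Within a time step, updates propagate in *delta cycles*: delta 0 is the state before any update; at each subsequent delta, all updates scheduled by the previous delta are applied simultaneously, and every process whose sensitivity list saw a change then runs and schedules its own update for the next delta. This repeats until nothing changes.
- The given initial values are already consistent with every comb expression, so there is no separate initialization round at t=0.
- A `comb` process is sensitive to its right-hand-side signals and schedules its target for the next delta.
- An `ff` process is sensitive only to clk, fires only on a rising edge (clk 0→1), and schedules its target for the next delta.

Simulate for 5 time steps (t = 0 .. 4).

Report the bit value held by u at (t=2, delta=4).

1

t=0 Δ0: p=1 v=0 u=1 clk=0 r=0 q=0
  Δ1: clk:0→1
  Δ2: v:0→1
  Δ3: u:1→0, q:0→1
  Δ4: q:1→0
  (4Δ to stable)
t=1 Δ0: p=1 v=1 u=0 clk=1 r=0 q=0
  Δ1: clk:1→0
  (1Δ to stable)
t=2 Δ0: p=1 v=1 u=0 clk=0 r=0 q=0
  Δ1: clk:0→1
  Δ2: p:1→0
  Δ3: u:0→1
  Δ4: q:0→1
  Δ5: r:0→1
  (5Δ to stable)
t=3 Δ0: p=0 v=1 u=1 clk=1 r=1 q=1
  Δ1: clk:1→0
  (1Δ to stable)
t=4 Δ0: p=0 v=1 u=1 clk=0 r=1 q=1
  Δ1: clk:0→1
  (1Δ to stable)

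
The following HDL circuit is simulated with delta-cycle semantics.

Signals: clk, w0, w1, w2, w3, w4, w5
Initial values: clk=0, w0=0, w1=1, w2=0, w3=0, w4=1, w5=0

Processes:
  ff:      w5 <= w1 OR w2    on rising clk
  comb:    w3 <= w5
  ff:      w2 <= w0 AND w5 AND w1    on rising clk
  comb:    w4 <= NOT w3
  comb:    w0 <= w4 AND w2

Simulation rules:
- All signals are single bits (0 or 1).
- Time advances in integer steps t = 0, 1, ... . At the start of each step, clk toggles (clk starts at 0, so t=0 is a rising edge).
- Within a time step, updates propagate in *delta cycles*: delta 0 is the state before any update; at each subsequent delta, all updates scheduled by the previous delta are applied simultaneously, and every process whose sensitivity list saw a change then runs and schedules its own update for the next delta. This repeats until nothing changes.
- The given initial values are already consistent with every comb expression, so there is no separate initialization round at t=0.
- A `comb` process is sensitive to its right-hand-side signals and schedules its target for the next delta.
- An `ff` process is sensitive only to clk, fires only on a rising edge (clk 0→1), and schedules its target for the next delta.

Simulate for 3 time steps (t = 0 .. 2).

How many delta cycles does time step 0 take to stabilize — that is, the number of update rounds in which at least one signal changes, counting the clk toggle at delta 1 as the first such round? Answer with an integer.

4

t0.Δ0 w3=0 w4=1 clk=0 w2=0 w0=0 w1=1 w5=0
t0.Δ1 w3=0 w4=1 clk=1 w2=0 w0=0 w1=1 w5=0
t0.Δ2 w3=0 w4=1 clk=1 w2=0 w0=0 w1=1 w5=1
t0.Δ3 w3=1 w4=1 clk=1 w2=0 w0=0 w1=1 w5=1
t0.Δ4 w3=1 w4=0 clk=1 w2=0 w0=0 w1=1 w5=1
t1.Δ0 w3=1 w4=0 clk=1 w2=0 w0=0 w1=1 w5=1
t1.Δ1 w3=1 w4=0 clk=0 w2=0 w0=0 w1=1 w5=1
t2.Δ0 w3=1 w4=0 clk=0 w2=0 w0=0 w1=1 w5=1
t2.Δ1 w3=1 w4=0 clk=1 w2=0 w0=0 w1=1 w5=1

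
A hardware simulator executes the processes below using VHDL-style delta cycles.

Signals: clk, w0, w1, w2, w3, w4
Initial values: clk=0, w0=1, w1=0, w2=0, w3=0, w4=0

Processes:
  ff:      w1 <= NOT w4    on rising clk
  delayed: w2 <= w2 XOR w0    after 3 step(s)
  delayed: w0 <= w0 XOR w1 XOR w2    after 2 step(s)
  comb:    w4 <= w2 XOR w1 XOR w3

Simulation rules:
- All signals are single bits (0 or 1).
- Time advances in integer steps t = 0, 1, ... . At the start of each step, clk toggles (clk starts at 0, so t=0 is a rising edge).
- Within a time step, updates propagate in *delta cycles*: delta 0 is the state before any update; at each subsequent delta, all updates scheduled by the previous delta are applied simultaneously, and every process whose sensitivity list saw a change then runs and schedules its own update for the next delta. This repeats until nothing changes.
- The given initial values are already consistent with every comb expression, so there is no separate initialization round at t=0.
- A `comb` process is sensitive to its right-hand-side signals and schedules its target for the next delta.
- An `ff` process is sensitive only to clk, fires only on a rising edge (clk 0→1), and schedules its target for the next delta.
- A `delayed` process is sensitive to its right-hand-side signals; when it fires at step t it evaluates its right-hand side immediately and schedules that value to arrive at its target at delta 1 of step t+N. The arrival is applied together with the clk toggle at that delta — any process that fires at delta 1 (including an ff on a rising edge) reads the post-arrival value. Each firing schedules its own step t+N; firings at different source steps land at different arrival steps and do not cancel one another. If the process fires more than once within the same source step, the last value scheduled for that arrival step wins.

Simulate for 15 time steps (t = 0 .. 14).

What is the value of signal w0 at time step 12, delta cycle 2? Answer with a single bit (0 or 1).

0

[bits: w1,clk,w2,w3,w0,w4]
t=0: Δ0=000010 Δ1=010010 Δ2=110010 Δ3=110011 | 3Δ
t=1: Δ0=110011 Δ1=100011 | 1Δ
t=2: Δ0=100011 Δ1=110001 Δ2=010001 Δ3=010000 | 3Δ
t=3: Δ0=010000 Δ1=000000 | 1Δ
t=4: Δ0=000000 Δ1=010000 Δ2=110000 Δ3=110001 | 3Δ
t=5: Δ0=110001 Δ1=100001 | 1Δ
t=6: Δ0=100001 Δ1=110011 Δ2=010011 Δ3=010010 | 3Δ
t=7: Δ0=010010 Δ1=000010 | 1Δ
t=8: Δ0=000010 Δ1=010010 Δ2=110010 Δ3=110011 | 3Δ
t=9: Δ0=110011 Δ1=101011 Δ2=101010 | 2Δ
t=10: Δ0=101010 Δ1=111000 | 1Δ
t=11: Δ0=111000 Δ1=101010 | 1Δ
t=12: Δ0=101010 Δ1=110000 Δ2=110001 | 2Δ
t=13: Δ0=110001 Δ1=101011 Δ2=101010 | 2Δ
t=14: Δ0=101010 Δ1=110010 Δ2=110011 | 2Δ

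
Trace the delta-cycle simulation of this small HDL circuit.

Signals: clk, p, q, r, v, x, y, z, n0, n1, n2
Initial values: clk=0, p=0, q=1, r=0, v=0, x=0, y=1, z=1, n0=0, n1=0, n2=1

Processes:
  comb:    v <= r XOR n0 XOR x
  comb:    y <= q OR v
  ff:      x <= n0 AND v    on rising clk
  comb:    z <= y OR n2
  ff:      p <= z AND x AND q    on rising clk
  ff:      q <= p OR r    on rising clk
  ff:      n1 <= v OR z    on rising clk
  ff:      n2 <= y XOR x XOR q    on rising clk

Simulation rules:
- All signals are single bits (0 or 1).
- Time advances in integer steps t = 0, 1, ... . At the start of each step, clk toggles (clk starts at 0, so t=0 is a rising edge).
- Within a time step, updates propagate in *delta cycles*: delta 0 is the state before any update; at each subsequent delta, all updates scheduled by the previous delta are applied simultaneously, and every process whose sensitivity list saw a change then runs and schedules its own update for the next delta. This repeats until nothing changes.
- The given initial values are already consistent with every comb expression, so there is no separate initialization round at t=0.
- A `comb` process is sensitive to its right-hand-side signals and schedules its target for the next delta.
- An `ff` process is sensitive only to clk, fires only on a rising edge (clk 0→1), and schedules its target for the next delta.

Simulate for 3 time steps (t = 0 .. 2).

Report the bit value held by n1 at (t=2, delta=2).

0

t0.Δ0 n1=0 y=1 q=1 n2=1 clk=0 n0=0 r=0 v=0 p=0 z=1 x=0
t0.Δ1 n1=0 y=1 q=1 n2=1 clk=1 n0=0 r=0 v=0 p=0 z=1 x=0
t0.Δ2 n1=1 y=1 q=0 n2=0 clk=1 n0=0 r=0 v=0 p=0 z=1 x=0
t0.Δ3 n1=1 y=0 q=0 n2=0 clk=1 n0=0 r=0 v=0 p=0 z=1 x=0
t0.Δ4 n1=1 y=0 q=0 n2=0 clk=1 n0=0 r=0 v=0 p=0 z=0 x=0
t1.Δ0 n1=1 y=0 q=0 n2=0 clk=1 n0=0 r=0 v=0 p=0 z=0 x=0
t1.Δ1 n1=1 y=0 q=0 n2=0 clk=0 n0=0 r=0 v=0 p=0 z=0 x=0
t2.Δ0 n1=1 y=0 q=0 n2=0 clk=0 n0=0 r=0 v=0 p=0 z=0 x=0
t2.Δ1 n1=1 y=0 q=0 n2=0 clk=1 n0=0 r=0 v=0 p=0 z=0 x=0
t2.Δ2 n1=0 y=0 q=0 n2=0 clk=1 n0=0 r=0 v=0 p=0 z=0 x=0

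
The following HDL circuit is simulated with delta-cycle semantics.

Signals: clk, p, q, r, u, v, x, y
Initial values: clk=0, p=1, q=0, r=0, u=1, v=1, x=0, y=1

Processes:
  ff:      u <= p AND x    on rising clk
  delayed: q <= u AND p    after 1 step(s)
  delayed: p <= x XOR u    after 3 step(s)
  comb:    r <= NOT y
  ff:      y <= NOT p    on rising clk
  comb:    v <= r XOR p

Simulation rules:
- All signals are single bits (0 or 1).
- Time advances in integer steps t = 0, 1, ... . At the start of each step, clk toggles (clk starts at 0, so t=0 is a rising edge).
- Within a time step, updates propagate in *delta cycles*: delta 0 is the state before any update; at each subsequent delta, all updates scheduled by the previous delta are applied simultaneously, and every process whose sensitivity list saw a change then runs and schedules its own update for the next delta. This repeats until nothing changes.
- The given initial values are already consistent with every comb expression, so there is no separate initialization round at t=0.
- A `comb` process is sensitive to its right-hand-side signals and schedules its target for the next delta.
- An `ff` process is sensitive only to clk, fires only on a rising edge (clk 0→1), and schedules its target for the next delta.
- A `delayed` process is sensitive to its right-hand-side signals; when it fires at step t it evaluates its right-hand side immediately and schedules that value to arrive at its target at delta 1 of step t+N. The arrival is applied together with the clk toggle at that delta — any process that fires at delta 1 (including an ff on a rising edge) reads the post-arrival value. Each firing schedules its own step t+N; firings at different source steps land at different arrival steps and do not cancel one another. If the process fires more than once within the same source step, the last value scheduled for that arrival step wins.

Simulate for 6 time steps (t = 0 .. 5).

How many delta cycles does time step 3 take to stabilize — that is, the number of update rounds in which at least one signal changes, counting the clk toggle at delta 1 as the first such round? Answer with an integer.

[bits: y,r,v,p,q,x,clk,u]
t=0: Δ0=10110001 Δ1=10110011 Δ2=00110010 Δ3=01110010 Δ4=01010010 | 4Δ
t=1: Δ0=01010010 Δ1=01010000 | 1Δ
t=2: Δ0=01010000 Δ1=01010010 | 1Δ
t=3: Δ0=01010010 Δ1=01000000 Δ2=01100000 | 2Δ
t=4: Δ0=01100000 Δ1=01100010 Δ2=11100010 Δ3=10100010 Δ4=10000010 | 4Δ
t=5: Δ0=10000010 Δ1=10000000 | 1Δ

2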